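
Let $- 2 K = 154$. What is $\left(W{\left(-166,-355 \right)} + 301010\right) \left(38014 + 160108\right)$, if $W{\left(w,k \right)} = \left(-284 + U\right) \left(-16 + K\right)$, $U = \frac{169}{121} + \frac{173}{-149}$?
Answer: $\frac{1169453971385228}{18029} \approx 6.4865 \cdot 10^{10}$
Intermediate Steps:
$K = -77$ ($K = \left(- \frac{1}{2}\right) 154 = -77$)
$U = \frac{4248}{18029}$ ($U = 169 \cdot \frac{1}{121} + 173 \left(- \frac{1}{149}\right) = \frac{169}{121} - \frac{173}{149} = \frac{4248}{18029} \approx 0.23562$)
$W{\left(w,k \right)} = \frac{475786884}{18029}$ ($W{\left(w,k \right)} = \left(-284 + \frac{4248}{18029}\right) \left(-16 - 77\right) = \left(- \frac{5115988}{18029}\right) \left(-93\right) = \frac{475786884}{18029}$)
$\left(W{\left(-166,-355 \right)} + 301010\right) \left(38014 + 160108\right) = \left(\frac{475786884}{18029} + 301010\right) \left(38014 + 160108\right) = \frac{5902696174}{18029} \cdot 198122 = \frac{1169453971385228}{18029}$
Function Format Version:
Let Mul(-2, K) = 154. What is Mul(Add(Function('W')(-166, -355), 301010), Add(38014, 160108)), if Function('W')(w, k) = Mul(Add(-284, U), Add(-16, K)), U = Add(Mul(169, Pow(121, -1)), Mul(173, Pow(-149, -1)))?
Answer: Rational(1169453971385228, 18029) ≈ 6.4865e+10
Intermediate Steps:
K = -77 (K = Mul(Rational(-1, 2), 154) = -77)
U = Rational(4248, 18029) (U = Add(Mul(169, Rational(1, 121)), Mul(173, Rational(-1, 149))) = Add(Rational(169, 121), Rational(-173, 149)) = Rational(4248, 18029) ≈ 0.23562)
Function('W')(w, k) = Rational(475786884, 18029) (Function('W')(w, k) = Mul(Add(-284, Rational(4248, 18029)), Add(-16, -77)) = Mul(Rational(-5115988, 18029), -93) = Rational(475786884, 18029))
Mul(Add(Function('W')(-166, -355), 301010), Add(38014, 160108)) = Mul(Add(Rational(475786884, 18029), 301010), Add(38014, 160108)) = Mul(Rational(5902696174, 18029), 198122) = Rational(1169453971385228, 18029)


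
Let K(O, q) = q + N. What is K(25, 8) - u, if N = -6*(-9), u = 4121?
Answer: -4059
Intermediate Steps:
N = 54 (N = -1*(-54) = 54)
K(O, q) = 54 + q (K(O, q) = q + 54 = 54 + q)
K(25, 8) - u = (54 + 8) - 1*4121 = 62 - 4121 = -4059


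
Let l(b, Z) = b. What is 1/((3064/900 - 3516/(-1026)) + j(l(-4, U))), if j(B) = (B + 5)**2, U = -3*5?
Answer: 4275/33479 ≈ 0.12769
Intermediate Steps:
U = -15
j(B) = (5 + B)**2
1/((3064/900 - 3516/(-1026)) + j(l(-4, U))) = 1/((3064/900 - 3516/(-1026)) + (5 - 4)**2) = 1/((3064*(1/900) - 3516*(-1/1026)) + 1**2) = 1/((766/225 + 586/171) + 1) = 1/(29204/4275 + 1) = 1/(33479/4275) = 4275/33479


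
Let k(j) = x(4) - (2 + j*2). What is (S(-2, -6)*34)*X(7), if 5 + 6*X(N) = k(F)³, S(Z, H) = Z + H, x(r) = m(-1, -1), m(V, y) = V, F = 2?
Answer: 15776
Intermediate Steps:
x(r) = -1
S(Z, H) = H + Z
k(j) = -3 - 2*j (k(j) = -1 - (2 + j*2) = -1 - (2 + 2*j) = -1 + (-2 - 2*j) = -3 - 2*j)
X(N) = -58 (X(N) = -⅚ + (-3 - 2*2)³/6 = -⅚ + (-3 - 4)³/6 = -⅚ + (⅙)*(-7)³ = -⅚ + (⅙)*(-343) = -⅚ - 343/6 = -58)
(S(-2, -6)*34)*X(7) = ((-6 - 2)*34)*(-58) = -8*34*(-58) = -272*(-58) = 15776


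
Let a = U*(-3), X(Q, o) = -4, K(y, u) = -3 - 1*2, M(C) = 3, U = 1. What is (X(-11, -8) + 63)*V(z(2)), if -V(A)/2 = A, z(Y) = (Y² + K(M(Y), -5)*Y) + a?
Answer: 1062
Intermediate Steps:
K(y, u) = -5 (K(y, u) = -3 - 2 = -5)
a = -3 (a = 1*(-3) = -3)
z(Y) = -3 + Y² - 5*Y (z(Y) = (Y² - 5*Y) - 3 = -3 + Y² - 5*Y)
V(A) = -2*A
(X(-11, -8) + 63)*V(z(2)) = (-4 + 63)*(-2*(-3 + 2² - 5*2)) = 59*(-2*(-3 + 4 - 10)) = 59*(-2*(-9)) = 59*18 = 1062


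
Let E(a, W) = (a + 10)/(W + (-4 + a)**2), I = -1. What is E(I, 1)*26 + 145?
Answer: 154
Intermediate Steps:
E(a, W) = (10 + a)/(W + (-4 + a)**2)
E(I, 1)*26 + 145 = ((10 - 1)/(1 + (-4 - 1)**2))*26 + 145 = (9/(1 + (-5)**2))*26 + 145 = (9/(1 + 25))*26 + 145 = (9/26)*26 + 145 = 9 + 145 = 154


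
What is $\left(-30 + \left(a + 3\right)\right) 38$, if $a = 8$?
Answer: $-722$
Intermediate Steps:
$\left(-30 + \left(a + 3\right)\right) 38 = \left(-30 + \left(8 + 3\right)\right) 38 = \left(-30 + 11\right) 38 = \left(-19\right) 38 = -722$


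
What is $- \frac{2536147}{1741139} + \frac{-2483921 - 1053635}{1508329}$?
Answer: $- \frac{9984720784647}{2626210446731} \approx -3.8019$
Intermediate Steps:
$- \frac{2536147}{1741139} + \frac{-2483921 - 1053635}{1508329} = \left(-2536147\right) \frac{1}{1741139} - \frac{3537556}{1508329} = - \frac{2536147}{1741139} - \frac{3537556}{1508329} = - \frac{9984720784647}{2626210446731}$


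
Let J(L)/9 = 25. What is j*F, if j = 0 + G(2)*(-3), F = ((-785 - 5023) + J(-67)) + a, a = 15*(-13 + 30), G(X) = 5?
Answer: 79920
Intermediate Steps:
J(L) = 225 (J(L) = 9*25 = 225)
a = 255 (a = 15*17 = 255)
F = -5328 (F = ((-785 - 5023) + 225) + 255 = (-5808 + 225) + 255 = -5583 + 255 = -5328)
j = -15 (j = 0 + 5*(-3) = 0 - 15 = -15)
j*F = -15*(-5328) = 79920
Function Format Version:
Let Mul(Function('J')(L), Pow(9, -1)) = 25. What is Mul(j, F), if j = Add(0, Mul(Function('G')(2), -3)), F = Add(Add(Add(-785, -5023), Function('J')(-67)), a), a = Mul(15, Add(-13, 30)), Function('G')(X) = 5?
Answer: 79920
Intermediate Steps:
Function('J')(L) = 225 (Function('J')(L) = Mul(9, 25) = 225)
a = 255 (a = Mul(15, 17) = 255)
F = -5328 (F = Add(Add(Add(-785, -5023), 225), 255) = Add(Add(-5808, 225), 255) = Add(-5583, 255) = -5328)
j = -15 (j = Add(0, Mul(5, -3)) = Add(0, -15) = -15)
Mul(j, F) = Mul(-15, -5328) = 79920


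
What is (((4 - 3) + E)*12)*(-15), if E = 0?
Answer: -180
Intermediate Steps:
(((4 - 3) + E)*12)*(-15) = (((4 - 3) + 0)*12)*(-15) = ((1 + 0)*12)*(-15) = (1*12)*(-15) = 12*(-15) = -180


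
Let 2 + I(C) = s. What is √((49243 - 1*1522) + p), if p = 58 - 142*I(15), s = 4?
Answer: √47495 ≈ 217.93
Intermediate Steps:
I(C) = 2 (I(C) = -2 + 4 = 2)
p = -226 (p = 58 - 142*2 = 58 - 284 = -226)
√((49243 - 1*1522) + p) = √((49243 - 1*1522) - 226) = √((49243 - 1522) - 226) = √(47721 - 226) = √47495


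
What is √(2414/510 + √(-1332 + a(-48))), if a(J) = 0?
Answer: √(1065 + 1350*I*√37)/15 ≈ 4.5572 + 4.0043*I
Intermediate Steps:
√(2414/510 + √(-1332 + a(-48))) = √(2414/510 + √(-1332 + 0)) = √(2414*(1/510) + √(-1332)) = √(71/15 + 6*I*√37)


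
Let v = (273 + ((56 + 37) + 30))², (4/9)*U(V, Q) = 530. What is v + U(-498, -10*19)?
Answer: 316017/2 ≈ 1.5801e+5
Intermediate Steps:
U(V, Q) = 2385/2 (U(V, Q) = (9/4)*530 = 2385/2)
v = 156816 (v = (273 + (93 + 30))² = (273 + 123)² = 396² = 156816)
v + U(-498, -10*19) = 156816 + 2385/2 = 316017/2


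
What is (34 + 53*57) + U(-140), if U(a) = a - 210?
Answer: 2705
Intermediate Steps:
U(a) = -210 + a
(34 + 53*57) + U(-140) = (34 + 53*57) + (-210 - 140) = (34 + 3021) - 350 = 3055 - 350 = 2705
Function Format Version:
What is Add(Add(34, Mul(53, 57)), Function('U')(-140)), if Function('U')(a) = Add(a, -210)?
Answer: 2705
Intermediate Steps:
Function('U')(a) = Add(-210, a)
Add(Add(34, Mul(53, 57)), Function('U')(-140)) = Add(Add(34, Mul(53, 57)), Add(-210, -140)) = Add(Add(34, 3021), -350) = Add(3055, -350) = 2705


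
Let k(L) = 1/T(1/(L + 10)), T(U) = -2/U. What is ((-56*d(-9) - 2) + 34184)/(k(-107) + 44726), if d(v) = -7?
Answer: 6707356/8676845 ≈ 0.77302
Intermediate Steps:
k(L) = 1/(-20 - 2*L) (k(L) = 1/(-(20 + 2*L)) = 1/(-2*(10 + L)) = 1/(-20 - 2*L))
((-56*d(-9) - 2) + 34184)/(k(-107) + 44726) = ((-56*(-7) - 2) + 34184)/(1/(2*(-10 - 1*(-107))) + 44726) = ((392 - 2) + 34184)/(1/(2*(-10 + 107)) + 44726) = (390 + 34184)/((½)/97 + 44726) = 34574/((½)*(1/97) + 44726) = 34574/(1/194 + 44726) = 34574/(8676845/194) = 34574*(194/8676845) = 6707356/8676845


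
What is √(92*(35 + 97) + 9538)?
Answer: √21682 ≈ 147.25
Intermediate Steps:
√(92*(35 + 97) + 9538) = √(92*132 + 9538) = √(12144 + 9538) = √21682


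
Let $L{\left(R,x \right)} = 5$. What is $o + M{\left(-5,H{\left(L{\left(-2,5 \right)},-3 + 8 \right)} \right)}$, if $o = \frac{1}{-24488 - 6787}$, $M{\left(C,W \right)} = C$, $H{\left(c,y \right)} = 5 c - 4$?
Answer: $- \frac{156376}{31275} \approx -5.0$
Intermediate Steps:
$H{\left(c,y \right)} = -4 + 5 c$
$o = - \frac{1}{31275}$ ($o = \frac{1}{-31275} = - \frac{1}{31275} \approx -3.1974 \cdot 10^{-5}$)
$o + M{\left(-5,H{\left(L{\left(-2,5 \right)},-3 + 8 \right)} \right)} = - \frac{1}{31275} - 5 = - \frac{156376}{31275}$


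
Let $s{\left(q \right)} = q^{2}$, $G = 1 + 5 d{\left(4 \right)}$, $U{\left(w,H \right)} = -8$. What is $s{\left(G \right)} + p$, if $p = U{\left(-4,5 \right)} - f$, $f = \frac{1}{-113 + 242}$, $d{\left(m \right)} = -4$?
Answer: $\frac{45536}{129} \approx 352.99$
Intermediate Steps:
$f = \frac{1}{129} \approx 0.0077519$
$G = -19$ ($G = 1 + 5 \left(-4\right) = 1 - 20 = -19$)
$p = - \frac{1033}{129}$ ($p = -8 - \frac{1}{129} = - \frac{1033}{129} \approx -8.0078$)
$s{\left(G \right)} + p = \left(-19\right)^{2} - \frac{1033}{129} = 361 - \frac{1033}{129} = \frac{45536}{129}$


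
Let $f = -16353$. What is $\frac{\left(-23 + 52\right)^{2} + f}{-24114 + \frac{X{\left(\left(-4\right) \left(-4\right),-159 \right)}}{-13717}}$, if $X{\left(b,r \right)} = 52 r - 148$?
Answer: $\frac{106389052}{165381661} \approx 0.64329$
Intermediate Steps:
$X{\left(b,r \right)} = -148 + 52 r$
$\frac{\left(-23 + 52\right)^{2} + f}{-24114 + \frac{X{\left(\left(-4\right) \left(-4\right),-159 \right)}}{-13717}} = \frac{\left(-23 + 52\right)^{2} - 16353}{-24114 + \frac{-148 + 52 \left(-159\right)}{-13717}} = \frac{29^{2} - 16353}{-24114 + \left(-148 - 8268\right) \left(- \frac{1}{13717}\right)} = \frac{841 - 16353}{-24114 - - \frac{8416}{13717}} = - \frac{15512}{-24114 + \frac{8416}{13717}} = - \frac{15512}{- \frac{330763322}{13717}} = \left(-15512\right) \left(- \frac{13717}{330763322}\right) = \frac{106389052}{165381661}$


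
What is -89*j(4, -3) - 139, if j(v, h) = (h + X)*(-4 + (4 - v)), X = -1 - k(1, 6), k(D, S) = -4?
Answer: -139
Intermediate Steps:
X = 3 (X = -1 - 1*(-4) = -1 + 4 = 3)
j(v, h) = -v*(3 + h) (j(v, h) = (h + 3)*(-4 + (4 - v)) = (3 + h)*(-v) = -v*(3 + h))
-89*j(4, -3) - 139 = -(-89)*4*(3 - 3) - 139 = -(-89)*4*0 - 139 = -89*0 - 139 = 0 - 139 = -139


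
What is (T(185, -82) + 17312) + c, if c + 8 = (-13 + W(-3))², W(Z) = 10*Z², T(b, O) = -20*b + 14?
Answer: 19547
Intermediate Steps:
T(b, O) = 14 - 20*b
c = 5921 (c = -8 + (-13 + 10*(-3)²)² = -8 + (-13 + 10*9)² = -8 + (-13 + 90)² = -8 + 77² = -8 + 5929 = 5921)
(T(185, -82) + 17312) + c = ((14 - 20*185) + 17312) + 5921 = ((14 - 3700) + 17312) + 5921 = (-3686 + 17312) + 5921 = 13626 + 5921 = 19547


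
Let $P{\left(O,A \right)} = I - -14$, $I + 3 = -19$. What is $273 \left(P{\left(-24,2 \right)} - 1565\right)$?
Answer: $-429429$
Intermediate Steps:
$I = -22$ ($I = -3 - 19 = -22$)
$P{\left(O,A \right)} = -8$ ($P{\left(O,A \right)} = -22 - -14 = -22 + 14 = -8$)
$273 \left(P{\left(-24,2 \right)} - 1565\right) = 273 \left(-8 - 1565\right) = 273 \left(-1573\right) = -429429$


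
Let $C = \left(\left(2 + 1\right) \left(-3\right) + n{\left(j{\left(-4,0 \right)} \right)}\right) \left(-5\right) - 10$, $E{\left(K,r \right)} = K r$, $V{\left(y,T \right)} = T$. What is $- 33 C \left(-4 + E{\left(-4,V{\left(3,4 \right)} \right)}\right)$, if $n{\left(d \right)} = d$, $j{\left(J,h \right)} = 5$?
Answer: $6600$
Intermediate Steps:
$C = 10$ ($C = \left(\left(2 + 1\right) \left(-3\right) + 5\right) \left(-5\right) - 10 = \left(3 \left(-3\right) + 5\right) \left(-5\right) - 10 = \left(-9 + 5\right) \left(-5\right) - 10 = \left(-4\right) \left(-5\right) - 10 = 20 - 10 = 10$)
$- 33 C \left(-4 + E{\left(-4,V{\left(3,4 \right)} \right)}\right) = \left(-33\right) 10 \left(-4 - 16\right) = - 330 \left(-4 - 16\right) = \left(-330\right) \left(-20\right) = 6600$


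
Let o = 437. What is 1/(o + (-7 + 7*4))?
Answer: 1/458 ≈ 0.0021834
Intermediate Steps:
1/(o + (-7 + 7*4)) = 1/(437 + (-7 + 7*4)) = 1/(437 + (-7 + 28)) = 1/(437 + 21) = 1/458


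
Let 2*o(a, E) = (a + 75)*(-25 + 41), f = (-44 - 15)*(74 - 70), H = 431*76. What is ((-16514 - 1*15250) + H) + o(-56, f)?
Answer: 1144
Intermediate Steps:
H = 32756
f = -236 (f = -59*4 = -236)
o(a, E) = 600 + 8*a (o(a, E) = ((a + 75)*(-25 + 41))/2 = ((75 + a)*16)/2 = (1200 + 16*a)/2 = 600 + 8*a)
((-16514 - 1*15250) + H) + o(-56, f) = ((-16514 - 1*15250) + 32756) + (600 + 8*(-56)) = ((-16514 - 15250) + 32756) + (600 - 448) = (-31764 + 32756) + 152 = 992 + 152 = 1144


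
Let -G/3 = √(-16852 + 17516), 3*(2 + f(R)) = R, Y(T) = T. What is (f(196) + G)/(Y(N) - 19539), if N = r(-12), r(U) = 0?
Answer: -190/58617 + 2*√166/6513 ≈ 0.00071504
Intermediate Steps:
N = 0
f(R) = -2 + R/3
G = -6*√166 (G = -3*√(-16852 + 17516) = -6*√166 ≈ -77.305)
(f(196) + G)/(Y(N) - 19539) = ((-2 + (⅓)*196) - 6*√166)/(0 - 19539) = ((-2 + 196/3) - 6*√166)/(-19539) = (190/3 - 6*√166)*(-1/19539) = -190/58617 + 2*√166/6513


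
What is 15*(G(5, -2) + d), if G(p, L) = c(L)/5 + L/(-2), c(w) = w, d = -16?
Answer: -231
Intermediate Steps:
G(p, L) = -3*L/10 (G(p, L) = L/5 + L/(-2) = L*(⅕) + L*(-½) = L/5 - L/2 = -3*L/10)
15*(G(5, -2) + d) = 15*(-3/10*(-2) - 16) = 15*(⅗ - 16) = 15*(-77/5) = -231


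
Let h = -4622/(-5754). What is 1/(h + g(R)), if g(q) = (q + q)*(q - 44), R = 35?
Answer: -2877/1810199 ≈ -0.0015893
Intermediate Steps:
g(q) = 2*q*(-44 + q) (g(q) = (2*q)*(-44 + q) = 2*q*(-44 + q))
h = 2311/2877 (h = -4622*(-1/5754) = 2311/2877 ≈ 0.80327)
1/(h + g(R)) = 1/(2311/2877 + 2*35*(-44 + 35)) = 1/(2311/2877 + 2*35*(-9)) = 1/(2311/2877 - 630) = 1/(-1810199/2877) = -2877/1810199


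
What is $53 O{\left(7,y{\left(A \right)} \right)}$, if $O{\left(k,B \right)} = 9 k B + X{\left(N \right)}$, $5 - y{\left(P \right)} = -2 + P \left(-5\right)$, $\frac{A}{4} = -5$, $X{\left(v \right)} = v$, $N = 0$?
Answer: $-310527$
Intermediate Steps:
$A = -20$ ($A = 4 \left(-5\right) = -20$)
$y{\left(P \right)} = 7 + 5 P$ ($y{\left(P \right)} = 5 - \left(-2 + P \left(-5\right)\right) = 5 - \left(-2 - 5 P\right) = 5 + \left(2 + 5 P\right) = 7 + 5 P$)
$O{\left(k,B \right)} = 9 B k$ ($O{\left(k,B \right)} = 9 k B + 0 = 9 B k + 0 = 9 B k$)
$53 O{\left(7,y{\left(A \right)} \right)} = 53 \cdot 9 \left(7 + 5 \left(-20\right)\right) 7 = 53 \cdot 9 \left(7 - 100\right) 7 = 53 \cdot 9 \left(-93\right) 7 = 53 \left(-5859\right) = -310527$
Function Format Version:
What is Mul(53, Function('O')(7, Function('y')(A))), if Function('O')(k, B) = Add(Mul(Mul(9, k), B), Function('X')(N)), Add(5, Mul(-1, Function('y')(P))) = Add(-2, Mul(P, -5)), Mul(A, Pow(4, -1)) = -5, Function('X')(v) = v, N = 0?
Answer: -310527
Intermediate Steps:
A = -20 (A = Mul(4, -5) = -20)
Function('y')(P) = Add(7, Mul(5, P)) (Function('y')(P) = Add(5, Mul(-1, Add(-2, Mul(P, -5)))) = Add(5, Mul(-1, Add(-2, Mul(-5, P)))) = Add(5, Add(2, Mul(5, P))) = Add(7, Mul(5, P)))
Function('O')(k, B) = Mul(9, B, k) (Function('O')(k, B) = Add(Mul(Mul(9, k), B), 0) = Add(Mul(9, B, k), 0) = Mul(9, B, k))
Mul(53, Function('O')(7, Function('y')(A))) = Mul(53, Mul(9, Add(7, Mul(5, -20)), 7)) = Mul(53, Mul(9, Add(7, -100), 7)) = Mul(53, Mul(9, -93, 7)) = Mul(53, -5859) = -310527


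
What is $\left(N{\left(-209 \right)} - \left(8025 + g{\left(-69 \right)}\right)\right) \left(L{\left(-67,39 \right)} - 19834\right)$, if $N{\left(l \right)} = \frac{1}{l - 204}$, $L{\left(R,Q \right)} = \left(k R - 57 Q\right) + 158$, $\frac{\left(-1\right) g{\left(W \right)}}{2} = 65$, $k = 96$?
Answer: $\frac{92377078516}{413} \approx 2.2367 \cdot 10^{8}$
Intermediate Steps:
$g{\left(W \right)} = -130$ ($g{\left(W \right)} = \left(-2\right) 65 = -130$)
$L{\left(R,Q \right)} = 158 - 57 Q + 96 R$ ($L{\left(R,Q \right)} = \left(96 R - 57 Q\right) + 158 = \left(- 57 Q + 96 R\right) + 158 = 158 - 57 Q + 96 R$)
$N{\left(l \right)} = \frac{1}{-204 + l}$
$\left(N{\left(-209 \right)} - \left(8025 + g{\left(-69 \right)}\right)\right) \left(L{\left(-67,39 \right)} - 19834\right) = \left(\frac{1}{-204 - 209} - 7895\right) \left(\left(158 - 2223 + 96 \left(-67\right)\right) - 19834\right) = \left(\frac{1}{-413} + \left(-8025 + 130\right)\right) \left(\left(158 - 2223 - 6432\right) - 19834\right) = \left(- \frac{1}{413} - 7895\right) \left(-8497 - 19834\right) = \left(- \frac{3260636}{413}\right) \left(-28331\right) = \frac{92377078516}{413}$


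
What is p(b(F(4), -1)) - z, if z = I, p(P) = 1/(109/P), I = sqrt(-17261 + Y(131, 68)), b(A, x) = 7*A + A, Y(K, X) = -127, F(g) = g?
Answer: 32/109 - 6*I*sqrt(483) ≈ 0.29358 - 131.86*I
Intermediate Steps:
b(A, x) = 8*A
I = 6*I*sqrt(483) (I = sqrt(-17261 - 127) = sqrt(-17388) = 6*I*sqrt(483) ≈ 131.86*I)
p(P) = P/109
z = 6*I*sqrt(483) ≈ 131.86*I
p(b(F(4), -1)) - z = (8*4)/109 - 6*I*sqrt(483) = (1/109)*32 - 6*I*sqrt(483) = 32/109 - 6*I*sqrt(483)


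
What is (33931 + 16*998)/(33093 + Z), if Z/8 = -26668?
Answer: -49899/180251 ≈ -0.27683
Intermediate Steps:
Z = -213344 (Z = 8*(-26668) = -213344)
(33931 + 16*998)/(33093 + Z) = (33931 + 16*998)/(33093 - 213344) = (33931 + 15968)/(-180251) = 49899*(-1/180251) = -49899/180251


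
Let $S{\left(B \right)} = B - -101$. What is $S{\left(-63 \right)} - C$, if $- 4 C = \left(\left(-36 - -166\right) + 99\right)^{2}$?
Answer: $\frac{52593}{4} \approx 13148.0$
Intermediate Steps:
$S{\left(B \right)} = 101 + B$ ($S{\left(B \right)} = B + 101 = 101 + B$)
$C = - \frac{52441}{4}$ ($C = - \frac{\left(\left(-36 - -166\right) + 99\right)^{2}}{4} = - \frac{\left(\left(-36 + 166\right) + 99\right)^{2}}{4} = - \frac{\left(130 + 99\right)^{2}}{4} = - \frac{229^{2}}{4} = \left(- \frac{1}{4}\right) 52441 = - \frac{52441}{4} \approx -13110.0$)
$S{\left(-63 \right)} - C = \left(101 - 63\right) - - \frac{52441}{4} = 38 + \frac{52441}{4} = \frac{52593}{4}$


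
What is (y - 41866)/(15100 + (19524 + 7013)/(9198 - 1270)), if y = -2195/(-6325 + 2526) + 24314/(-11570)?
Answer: -7294803083455824/2631537153206455 ≈ -2.7721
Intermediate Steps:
y = -33486368/21977215 (y = -2195/(-3799) + 24314*(-1/11570) = -2195*(-1/3799) - 12157/5785 = 2195/3799 - 12157/5785 = -33486368/21977215 ≈ -1.5237)
(y - 41866)/(15100 + (19524 + 7013)/(9198 - 1270)) = (-33486368/21977215 - 41866)/(15100 + (19524 + 7013)/(9198 - 1270)) = -920131569558/(21977215*(15100 + 26537/7928)) = -920131569558/(21977215*119739337/7928) = -920131569558/21977215*7928/119739337 = -7294803083455824/2631537153206455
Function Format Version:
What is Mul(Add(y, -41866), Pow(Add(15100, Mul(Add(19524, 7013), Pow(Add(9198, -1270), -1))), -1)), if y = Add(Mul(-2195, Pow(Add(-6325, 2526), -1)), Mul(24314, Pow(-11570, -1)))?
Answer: Rational(-7294803083455824, 2631537153206455) ≈ -2.7721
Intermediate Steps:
y = Rational(-33486368, 21977215) (y = Add(Mul(-2195, Pow(-3799, -1)), Mul(24314, Rational(-1, 11570))) = Add(Mul(-2195, Rational(-1, 3799)), Rational(-12157, 5785)) = Add(Rational(2195, 3799), Rational(-12157, 5785)) = Rational(-33486368, 21977215) ≈ -1.5237)
Mul(Add(y, -41866), Pow(Add(15100, Mul(Add(19524, 7013), Pow(Add(9198, -1270), -1))), -1)) = Mul(Add(Rational(-33486368, 21977215), -41866), Pow(Add(15100, Mul(Add(19524, 7013), Pow(Add(9198, -1270), -1))), -1)) = Mul(Rational(-920131569558, 21977215), Pow(Add(15100, Mul(26537, Pow(7928, -1))), -1)) = Mul(Rational(-920131569558, 21977215), Pow(Add(15100, Mul(26537, Rational(1, 7928))), -1)) = Mul(Rational(-920131569558, 21977215), Pow(Add(15100, Rational(26537, 7928)), -1)) = Mul(Rational(-920131569558, 21977215), Pow(Rational(119739337, 7928), -1)) = Mul(Rational(-920131569558, 21977215), Rational(7928, 119739337)) = Rational(-7294803083455824, 2631537153206455)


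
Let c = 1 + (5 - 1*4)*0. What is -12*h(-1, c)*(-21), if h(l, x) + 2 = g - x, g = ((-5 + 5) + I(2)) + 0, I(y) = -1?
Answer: -1008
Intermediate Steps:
g = -1 (g = ((-5 + 5) - 1) + 0 = (0 - 1) + 0 = -1 + 0 = -1)
c = 1 (c = 1 + (5 - 4)*0 = 1 + 1*0 = 1 + 0 = 1)
h(l, x) = -3 - x (h(l, x) = -2 + (-1 - x) = -3 - x)
-12*h(-1, c)*(-21) = -12*(-3 - 1*1)*(-21) = -12*(-3 - 1)*(-21) = -12*(-4)*(-21) = 48*(-21) = -1008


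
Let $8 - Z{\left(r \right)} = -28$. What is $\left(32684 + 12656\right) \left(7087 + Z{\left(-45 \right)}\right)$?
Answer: $322956820$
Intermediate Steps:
$Z{\left(r \right)} = 36$ ($Z{\left(r \right)} = 8 - -28 = 8 + 28 = 36$)
$\left(32684 + 12656\right) \left(7087 + Z{\left(-45 \right)}\right) = \left(32684 + 12656\right) \left(7087 + 36\right) = 45340 \cdot 7123 = 322956820$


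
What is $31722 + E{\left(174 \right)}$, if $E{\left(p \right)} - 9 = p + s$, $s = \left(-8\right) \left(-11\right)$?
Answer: $31993$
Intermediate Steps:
$s = 88$
$E{\left(p \right)} = 97 + p$ ($E{\left(p \right)} = 9 + \left(p + 88\right) = 9 + \left(88 + p\right) = 97 + p$)
$31722 + E{\left(174 \right)} = 31722 + \left(97 + 174\right) = 31722 + 271 = 31993$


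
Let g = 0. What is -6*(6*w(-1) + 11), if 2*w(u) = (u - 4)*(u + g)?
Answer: -156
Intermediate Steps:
w(u) = u*(-4 + u)/2 (w(u) = ((u - 4)*(u + 0))/2 = ((-4 + u)*u)/2 = (u*(-4 + u))/2 = u*(-4 + u)/2)
-6*(6*w(-1) + 11) = -6*(6*((1/2)*(-1)*(-4 - 1)) + 11) = -6*(6*((1/2)*(-1)*(-5)) + 11) = -6*(6*(5/2) + 11) = -6*(15 + 11) = -6*26 = -156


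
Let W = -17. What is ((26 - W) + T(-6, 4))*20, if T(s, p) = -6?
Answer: 740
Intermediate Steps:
((26 - W) + T(-6, 4))*20 = ((26 - 1*(-17)) - 6)*20 = ((26 + 17) - 6)*20 = (43 - 6)*20 = 37*20 = 740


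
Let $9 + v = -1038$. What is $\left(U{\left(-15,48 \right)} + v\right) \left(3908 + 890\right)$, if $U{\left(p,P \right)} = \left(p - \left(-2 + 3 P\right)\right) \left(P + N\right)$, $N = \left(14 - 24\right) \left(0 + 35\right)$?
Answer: $222468866$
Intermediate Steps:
$v = -1047$ ($v = -9 - 1038 = -1047$)
$N = -350$ ($N = \left(-10\right) 35 = -350$)
$U{\left(p,P \right)} = \left(-350 + P\right) \left(2 + p - 3 P\right)$ ($U{\left(p,P \right)} = \left(p - \left(-2 + 3 P\right)\right) \left(P - 350\right) = \left(p - \left(-2 + 3 P\right)\right) \left(-350 + P\right) = \left(2 + p - 3 P\right) \left(-350 + P\right) = \left(-350 + P\right) \left(2 + p - 3 P\right)$)
$\left(U{\left(-15,48 \right)} + v\right) \left(3908 + 890\right) = \left(\left(-700 - -5250 - 3 \cdot 48^{2} + 1052 \cdot 48 + 48 \left(-15\right)\right) - 1047\right) \left(3908 + 890\right) = \left(\left(-700 + 5250 - 6912 + 50496 - 720\right) - 1047\right) 4798 = \left(47414 - 1047\right) 4798 = 46367 \cdot 4798 = 222468866$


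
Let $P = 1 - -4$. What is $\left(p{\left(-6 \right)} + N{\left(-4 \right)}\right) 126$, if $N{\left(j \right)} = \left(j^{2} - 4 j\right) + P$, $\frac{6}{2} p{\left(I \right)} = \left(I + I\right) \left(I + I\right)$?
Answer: $10710$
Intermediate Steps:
$p{\left(I \right)} = \frac{4 I^{2}}{3}$ ($p{\left(I \right)} = \frac{\left(I + I\right) \left(I + I\right)}{3} = \frac{2 I 2 I}{3} = \frac{4 I^{2}}{3}$)
$P = 5$ ($P = 1 + 4 = 5$)
$N{\left(j \right)} = 5 + j^{2} - 4 j$ ($N{\left(j \right)} = \left(j^{2} - 4 j\right) + 5 = 5 + j^{2} - 4 j$)
$\left(p{\left(-6 \right)} + N{\left(-4 \right)}\right) 126 = \left(\frac{4 \left(-6\right)^{2}}{3} + \left(5 + \left(-4\right)^{2} - -16\right)\right) 126 = \left(\frac{4}{3} \cdot 36 + \left(5 + 16 + 16\right)\right) 126 = \left(48 + 37\right) 126 = 85 \cdot 126 = 10710$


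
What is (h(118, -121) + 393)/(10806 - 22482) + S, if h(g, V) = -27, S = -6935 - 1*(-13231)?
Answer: 12251955/1946 ≈ 6296.0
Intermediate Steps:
S = 6296 (S = -6935 + 13231 = 6296)
(h(118, -121) + 393)/(10806 - 22482) + S = (-27 + 393)/(10806 - 22482) + 6296 = 366/(-11676) + 6296 = 366*(-1/11676) + 6296 = -61/1946 + 6296 = 12251955/1946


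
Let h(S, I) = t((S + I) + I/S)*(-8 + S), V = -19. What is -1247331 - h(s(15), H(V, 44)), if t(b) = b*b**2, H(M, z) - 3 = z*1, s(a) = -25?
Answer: -15289850484/15625 ≈ -9.7855e+5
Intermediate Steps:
H(M, z) = 3 + z (H(M, z) = 3 + z*1 = 3 + z)
t(b) = b**3
h(S, I) = (I + S + I/S)**3*(-8 + S) (h(S, I) = ((S + I) + I/S)**3*(-8 + S) = ((I + S) + I/S)**3*(-8 + S) = (I + S + I/S)**3*(-8 + S))
-1247331 - h(s(15), H(V, 44)) = -1247331 - ((3 + 44) - 25*((3 + 44) - 25))**3*(-8 - 25)/(-25)**3 = -1247331 - (-1)*(47 - 25*(47 - 25))**3*(-33)/15625 = -1247331 - (-1)*(47 - 25*22)**3*(-33)/15625 = -1247331 - (-1)*(47 - 550)**3*(-33)/15625 = -1247331 - (-1)*(-503)**3*(-33)/15625 = -1247331 - (-1)*(-127263527)*(-33)/15625 = -1247331 - 1*(-4199696391/15625) = -1247331 + 4199696391/15625 = -15289850484/15625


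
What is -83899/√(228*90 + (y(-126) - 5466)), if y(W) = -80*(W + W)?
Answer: -83899*√35214/35214 ≈ -447.09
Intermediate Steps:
y(W) = -160*W
-83899/√(228*90 + (y(-126) - 5466)) = -83899/√(228*90 + (-160*(-126) - 5466)) = -83899/√(20520 + (20160 - 5466)) = -83899/√(20520 + 14694) = -83899*√35214/35214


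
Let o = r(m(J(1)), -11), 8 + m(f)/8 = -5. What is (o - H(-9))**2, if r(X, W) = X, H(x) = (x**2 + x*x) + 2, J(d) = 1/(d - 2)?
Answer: 71824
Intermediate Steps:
J(d) = 1/(-2 + d)
H(x) = 2 + 2*x**2 (H(x) = (x**2 + x**2) + 2 = 2*x**2 + 2 = 2 + 2*x**2)
m(f) = -104 (m(f) = -64 + 8*(-5) = -64 - 40 = -104)
o = -104
(o - H(-9))**2 = (-104 - (2 + 2*(-9)**2))**2 = (-104 - (2 + 2*81))**2 = (-104 - (2 + 162))**2 = (-104 - 1*164)**2 = (-104 - 164)**2 = (-268)**2 = 71824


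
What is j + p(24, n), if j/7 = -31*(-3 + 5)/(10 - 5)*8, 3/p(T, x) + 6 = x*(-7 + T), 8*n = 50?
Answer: -1392212/2005 ≈ -694.37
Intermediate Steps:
n = 25/4 (n = (1/8)*50 = 25/4 ≈ 6.2500)
p(T, x) = 3/(-6 + x*(-7 + T))
j = -3472/5 (j = 7*(-31*(-3 + 5)/(10 - 5)*8) = 7*(-62/5*8) = 7*(-496/5) = -3472/5 ≈ -694.40)
j + p(24, n) = -3472/5 + 3/(-6 - 7*25/4 + 24*(25/4)) = -3472/5 + 3/(-6 - 175/4 + 150) = -3472/5 + 3/(401/4) = -3472/5 + 3*(4/401) = -3472/5 + 12/401 = -1392212/2005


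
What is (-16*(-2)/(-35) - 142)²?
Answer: 25020004/1225 ≈ 20425.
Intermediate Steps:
(-16*(-2)/(-35) - 142)² = (32*(-1/35) - 142)² = (-32/35 - 142)² = (-5002/35)² = 25020004/1225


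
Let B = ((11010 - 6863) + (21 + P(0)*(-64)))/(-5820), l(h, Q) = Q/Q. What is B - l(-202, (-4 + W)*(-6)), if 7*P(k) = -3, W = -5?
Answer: -17527/10185 ≈ -1.7209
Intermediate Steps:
P(k) = -3/7 (P(k) = (⅐)*(-3) = -3/7)
l(h, Q) = 1
B = -7342/10185 (B = ((11010 - 6863) + (21 - 3/7*(-64)))/(-5820) = (4147 + (21 + 192/7))*(-1/5820) = (4147 + 339/7)*(-1/5820) = (29368/7)*(-1/5820) = -7342/10185 ≈ -0.72086)
B - l(-202, (-4 + W)*(-6)) = -7342/10185 - 1*1 = -7342/10185 - 1 = -17527/10185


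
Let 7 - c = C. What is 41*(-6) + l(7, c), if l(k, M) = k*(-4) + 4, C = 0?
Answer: -270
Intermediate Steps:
c = 7 (c = 7 - 1*0 = 7 + 0 = 7)
l(k, M) = 4 - 4*k (l(k, M) = -4*k + 4 = 4 - 4*k)
41*(-6) + l(7, c) = 41*(-6) + (4 - 4*7) = -246 + (4 - 28) = -246 - 24 = -270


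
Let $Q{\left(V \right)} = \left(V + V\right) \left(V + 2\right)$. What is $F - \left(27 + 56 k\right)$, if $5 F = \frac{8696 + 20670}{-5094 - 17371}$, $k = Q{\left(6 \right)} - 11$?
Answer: $- \frac{537729141}{112325} \approx -4787.3$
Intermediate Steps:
$Q{\left(V \right)} = 2 V \left(2 + V\right)$
$k = 85$ ($k = 2 \cdot 6 \left(2 + 6\right) - 11 = 2 \cdot 6 \cdot 8 - 11 = 96 - 11 = 85$)
$F = - \frac{29366}{112325}$ ($F = \frac{\left(8696 + 20670\right) \frac{1}{-5094 - 17371}}{5} = \frac{29366 \frac{1}{-22465}}{5} = \frac{29366 \left(- \frac{1}{22465}\right)}{5} = \frac{1}{5} \left(- \frac{29366}{22465}\right) = - \frac{29366}{112325} \approx -0.26144$)
$F - \left(27 + 56 k\right) = - \frac{29366}{112325} - 4787 = - \frac{537729141}{112325}$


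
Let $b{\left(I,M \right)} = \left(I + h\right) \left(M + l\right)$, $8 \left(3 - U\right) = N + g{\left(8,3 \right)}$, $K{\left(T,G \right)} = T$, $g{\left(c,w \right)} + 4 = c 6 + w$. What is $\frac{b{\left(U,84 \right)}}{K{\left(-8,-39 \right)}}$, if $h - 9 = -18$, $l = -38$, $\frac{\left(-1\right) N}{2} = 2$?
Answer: $\frac{2093}{32} \approx 65.406$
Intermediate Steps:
$g{\left(c,w \right)} = -4 + w + 6 c$ ($g{\left(c,w \right)} = -4 + \left(c 6 + w\right) = -4 + \left(6 c + w\right) = -4 + \left(w + 6 c\right) = -4 + w + 6 c$)
$N = -4$ ($N = \left(-2\right) 2 = -4$)
$h = -9$ ($h = 9 - 18 = -9$)
$U = - \frac{19}{8}$ ($U = 3 - \frac{-4 + \left(-4 + 3 + 6 \cdot 8\right)}{8} = 3 - \frac{-4 + \left(-4 + 3 + 48\right)}{8} = 3 - \frac{-4 + 47}{8} = 3 - \frac{43}{8} = - \frac{19}{8} \approx -2.375$)
$b{\left(I,M \right)} = \left(-38 + M\right) \left(-9 + I\right)$ ($b{\left(I,M \right)} = \left(I - 9\right) \left(M - 38\right) = \left(-9 + I\right) \left(-38 + M\right) = \left(-38 + M\right) \left(-9 + I\right)$)
$\frac{b{\left(U,84 \right)}}{K{\left(-8,-39 \right)}} = \frac{342 - - \frac{361}{4} - 756 - \frac{399}{2}}{-8} = \left(342 + \frac{361}{4} - 756 - \frac{399}{2}\right) \left(- \frac{1}{8}\right) = \left(- \frac{2093}{4}\right) \left(- \frac{1}{8}\right) = \frac{2093}{32}$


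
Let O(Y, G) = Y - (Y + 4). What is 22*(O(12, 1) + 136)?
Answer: 2904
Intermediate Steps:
O(Y, G) = -4 (O(Y, G) = Y - (4 + Y) = Y + (-4 - Y) = -4)
22*(O(12, 1) + 136) = 22*(-4 + 136) = 22*132 = 2904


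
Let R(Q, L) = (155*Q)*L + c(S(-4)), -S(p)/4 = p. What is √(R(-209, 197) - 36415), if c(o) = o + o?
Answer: I*√6418198 ≈ 2533.4*I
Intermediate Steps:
S(p) = -4*p
c(o) = 2*o
R(Q, L) = 32 + 155*L*Q (R(Q, L) = (155*Q)*L + 2*(-4*(-4)) = 155*L*Q + 2*16 = 155*L*Q + 32 = 32 + 155*L*Q)
√(R(-209, 197) - 36415) = √((32 + 155*197*(-209)) - 36415) = √((32 - 6381815) - 36415) = √(-6381783 - 36415) = √(-6418198) = I*√6418198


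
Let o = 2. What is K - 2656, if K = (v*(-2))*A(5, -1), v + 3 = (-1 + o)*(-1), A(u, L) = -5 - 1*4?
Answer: -2728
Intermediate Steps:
A(u, L) = -9 (A(u, L) = -5 - 4 = -9)
v = -4 (v = -3 + (-1 + 2)*(-1) = -3 + 1*(-1) = -3 - 1 = -4)
K = -72 (K = -4*(-2)*(-9) = 8*(-9) = -72)
K - 2656 = -72 - 2656 = -2728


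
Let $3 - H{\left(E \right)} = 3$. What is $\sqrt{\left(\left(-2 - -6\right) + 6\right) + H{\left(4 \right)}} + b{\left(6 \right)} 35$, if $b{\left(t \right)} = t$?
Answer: $210 + \sqrt{10} \approx 213.16$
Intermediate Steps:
$H{\left(E \right)} = 0$ ($H{\left(E \right)} = 3 - 3 = 0$)
$\sqrt{\left(\left(-2 - -6\right) + 6\right) + H{\left(4 \right)}} + b{\left(6 \right)} 35 = \sqrt{\left(\left(-2 - -6\right) + 6\right) + 0} + 6 \cdot 35 = \sqrt{\left(\left(-2 + 6\right) + 6\right) + 0} + 210 = \sqrt{\left(4 + 6\right) + 0} + 210 = \sqrt{10 + 0} + 210 = \sqrt{10} + 210 = 210 + \sqrt{10}$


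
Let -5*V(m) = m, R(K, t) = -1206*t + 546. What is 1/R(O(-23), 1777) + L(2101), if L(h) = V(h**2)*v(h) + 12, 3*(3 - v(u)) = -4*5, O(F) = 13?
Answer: -91422335389633/10712580 ≈ -8.5341e+6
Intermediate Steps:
R(K, t) = 546 - 1206*t
v(u) = 29/3 (v(u) = 3 - (-4)*5/3 = 3 - 1/3*(-20) = 3 + 20/3 = 29/3)
V(m) = -m/5
L(h) = 12 - 29*h**2/15 (L(h) = -h**2/5*(29/3) + 12 = -29*h**2/15 + 12 = 12 - 29*h**2/15)
1/R(O(-23), 1777) + L(2101) = 1/(546 - 1206*1777) + (12 - 29/15*2101**2) = 1/(546 - 2143062) + (12 - 29/15*4414201) = 1/(-2142516) + (12 - 128011829/15) = -1/2142516 - 128011649/15 = -91422335389633/10712580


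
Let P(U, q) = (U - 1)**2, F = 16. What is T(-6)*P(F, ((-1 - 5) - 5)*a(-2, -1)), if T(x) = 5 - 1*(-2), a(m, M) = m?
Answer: 1575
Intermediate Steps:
T(x) = 7 (T(x) = 5 + 2 = 7)
P(U, q) = (-1 + U)**2
T(-6)*P(F, ((-1 - 5) - 5)*a(-2, -1)) = 7*(-1 + 16)**2 = 7*15**2 = 7*225 = 1575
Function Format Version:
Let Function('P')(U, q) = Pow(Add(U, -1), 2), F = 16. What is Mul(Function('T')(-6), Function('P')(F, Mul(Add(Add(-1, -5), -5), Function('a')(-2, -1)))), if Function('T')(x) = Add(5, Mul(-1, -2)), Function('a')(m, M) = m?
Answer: 1575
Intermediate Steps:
Function('T')(x) = 7 (Function('T')(x) = Add(5, 2) = 7)
Function('P')(U, q) = Pow(Add(-1, U), 2)
Mul(Function('T')(-6), Function('P')(F, Mul(Add(Add(-1, -5), -5), Function('a')(-2, -1)))) = Mul(7, Pow(Add(-1, 16), 2)) = Mul(7, Pow(15, 2)) = Mul(7, 225) = 1575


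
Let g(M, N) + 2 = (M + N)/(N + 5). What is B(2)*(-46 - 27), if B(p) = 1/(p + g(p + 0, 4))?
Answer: -219/2 ≈ -109.50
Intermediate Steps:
g(M, N) = -2 + (M + N)/(5 + N) (g(M, N) = -2 + (M + N)/(N + 5) = -2 + (M + N)/(5 + N))
B(p) = 1/(-14/9 + 10*p/9) (B(p) = 1/(p + (-10 + (p + 0) - 1*4)/(5 + 4)) = 1/(p + (-10 + p - 4)/9) = 1/(p + (-14 + p)/9) = 1/(p + (-14/9 + p/9)) = 1/(-14/9 + 10*p/9))
B(2)*(-46 - 27) = (9/(2*(-7 + 5*2)))*(-46 - 27) = (9/(2*(-7 + 10)))*(-73) = ((9/2)/3)*(-73) = ((9/2)*(1/3))*(-73) = (3/2)*(-73) = -219/2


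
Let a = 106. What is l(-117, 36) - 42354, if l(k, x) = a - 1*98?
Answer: -42346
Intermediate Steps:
l(k, x) = 8 (l(k, x) = 106 - 1*98 = 106 - 98 = 8)
l(-117, 36) - 42354 = 8 - 42354 = -42346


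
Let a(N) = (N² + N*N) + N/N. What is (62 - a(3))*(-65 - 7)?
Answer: -3096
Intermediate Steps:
a(N) = 1 + 2*N² (a(N) = (N² + N²) + 1 = 2*N² + 1 = 1 + 2*N²)
(62 - a(3))*(-65 - 7) = (62 - (1 + 2*3²))*(-65 - 7) = (62 - (1 + 2*9))*(-72) = (62 - (1 + 18))*(-72) = (62 - 1*19)*(-72) = (62 - 19)*(-72) = 43*(-72) = -3096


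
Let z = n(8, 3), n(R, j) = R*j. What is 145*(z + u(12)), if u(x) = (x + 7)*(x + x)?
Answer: 69600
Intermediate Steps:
z = 24 (z = 8*3 = 24)
u(x) = 2*x*(7 + x) (u(x) = (7 + x)*(2*x) = 2*x*(7 + x))
145*(z + u(12)) = 145*(24 + 2*12*(7 + 12)) = 145*(24 + 2*12*19) = 145*(24 + 456) = 145*480 = 69600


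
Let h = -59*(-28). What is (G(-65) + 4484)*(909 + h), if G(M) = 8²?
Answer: 11647428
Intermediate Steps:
h = 1652
G(M) = 64
(G(-65) + 4484)*(909 + h) = (64 + 4484)*(909 + 1652) = 4548*2561 = 11647428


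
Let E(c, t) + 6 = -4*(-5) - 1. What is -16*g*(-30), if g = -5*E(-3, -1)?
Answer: -31200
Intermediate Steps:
E(c, t) = 13 (E(c, t) = -6 + (-4*(-5) - 1) = -6 + (20 - 1) = -6 + 19 = 13)
g = -65 (g = -5*13 = -65)
-16*g*(-30) = -16*(-65)*(-30) = 1040*(-30) = -31200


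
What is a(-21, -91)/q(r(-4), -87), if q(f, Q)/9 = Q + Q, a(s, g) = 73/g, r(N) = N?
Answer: 73/142506 ≈ 0.00051226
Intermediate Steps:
q(f, Q) = 18*Q (q(f, Q) = 9*(Q + Q) = 9*(2*Q) = 18*Q)
a(-21, -91)/q(r(-4), -87) = (73/(-91))/((18*(-87))) = (73*(-1/91))/(-1566) = -73/91*(-1/1566) = 73/142506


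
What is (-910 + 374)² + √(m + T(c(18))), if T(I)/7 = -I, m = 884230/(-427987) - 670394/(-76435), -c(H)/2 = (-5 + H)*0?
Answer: 287296 + 2*√1793776841847683478415/32713186345 ≈ 2.8730e+5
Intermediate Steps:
c(H) = 0 (c(H) = -2*(-5 + H)*0 = -2*0 = 0)
m = 219333796828/32713186345 (m = 884230*(-1/427987) - 670394*(-1/76435) = -884230/427987 + 670394/76435 = 219333796828/32713186345 ≈ 6.7048)
T(I) = -7*I (T(I) = 7*(-I) = -7*I)
(-910 + 374)² + √(m + T(c(18))) = (-910 + 374)² + √(219333796828/32713186345 - 7*0) = (-536)² + √(219333796828/32713186345 + 0) = 287296 + √(219333796828/32713186345) = 287296 + 2*√1793776841847683478415/32713186345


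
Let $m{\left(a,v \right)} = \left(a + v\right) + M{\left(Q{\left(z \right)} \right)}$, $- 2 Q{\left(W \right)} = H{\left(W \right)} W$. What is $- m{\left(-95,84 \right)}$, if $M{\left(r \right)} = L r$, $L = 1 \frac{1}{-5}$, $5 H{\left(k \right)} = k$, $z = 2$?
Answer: $\frac{273}{25} \approx 10.92$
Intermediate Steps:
$H{\left(k \right)} = \frac{k}{5}$
$L = - \frac{1}{5}$ ($L = 1 \left(- \frac{1}{5}\right) = - \frac{1}{5} \approx -0.2$)
$Q{\left(W \right)} = - \frac{W^{2}}{10}$ ($Q{\left(W \right)} = - \frac{\frac{W}{5} W}{2} = - \frac{\frac{1}{5} W^{2}}{2} = - \frac{W^{2}}{10}$)
$M{\left(r \right)} = - \frac{r}{5}$
$m{\left(a,v \right)} = \frac{2}{25} + a + v$ ($m{\left(a,v \right)} = \left(a + v\right) - \frac{\left(- \frac{1}{10}\right) 2^{2}}{5} = \left(a + v\right) - \frac{\left(- \frac{1}{10}\right) 4}{5} = \left(a + v\right) - - \frac{2}{25} = \left(a + v\right) + \frac{2}{25} = \frac{2}{25} + a + v$)
$- m{\left(-95,84 \right)} = - (\frac{2}{25} - 95 + 84) = \left(-1\right) \left(- \frac{273}{25}\right) = \frac{273}{25}$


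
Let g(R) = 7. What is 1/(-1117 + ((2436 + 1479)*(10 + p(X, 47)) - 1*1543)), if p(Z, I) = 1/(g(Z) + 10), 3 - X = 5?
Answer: 17/624245 ≈ 2.7233e-5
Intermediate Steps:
X = -2 (X = 3 - 1*5 = 3 - 5 = -2)
p(Z, I) = 1/17 (p(Z, I) = 1/(7 + 10) = 1/17)
1/(-1117 + ((2436 + 1479)*(10 + p(X, 47)) - 1*1543)) = 1/(-1117 + ((2436 + 1479)*(10 + 1/17) - 1*1543)) = 1/(-1117 + (3915*(171/17) - 1543)) = 1/(-1117 + (669465/17 - 1543)) = 1/(-1117 + 643234/17) = 1/(624245/17) = 17/624245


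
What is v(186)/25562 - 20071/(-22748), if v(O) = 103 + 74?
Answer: 258540649/290742188 ≈ 0.88924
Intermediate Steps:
v(O) = 177
v(186)/25562 - 20071/(-22748) = 177/25562 - 20071/(-22748) = 177*(1/25562) - 20071*(-1/22748) = 177/25562 + 20071/22748 = 258540649/290742188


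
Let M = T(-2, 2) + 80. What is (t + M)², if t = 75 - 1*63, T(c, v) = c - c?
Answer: 8464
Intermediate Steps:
T(c, v) = 0
M = 80 (M = 0 + 80 = 80)
t = 12 (t = 75 - 63 = 12)
(t + M)² = (12 + 80)² = 92² = 8464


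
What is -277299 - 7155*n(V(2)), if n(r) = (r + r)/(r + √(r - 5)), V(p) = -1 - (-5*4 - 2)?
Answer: -1446597/5 ≈ -2.8932e+5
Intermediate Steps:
V(p) = 21 (V(p) = -1 - (-20 - 2) = -1 - 1*(-22) = -1 + 22 = 21)
n(r) = 2*r/(r + √(-5 + r)) (n(r) = (2*r)/(r + √(-5 + r)) = 2*r/(r + √(-5 + r)))
-277299 - 7155*n(V(2)) = -277299 - 7155*2*21/(21 + √(-5 + 21)) = -277299 - 7155*2*21/(21 + √16) = -277299 - 7155*2*21/(21 + 4) = -277299 - 7155*2*21/25 = -277299 - 7155*2*21*(1/25) = -277299 - 7155*42/25 = -277299 - 1*60102/5 = -277299 - 60102/5 = -1446597/5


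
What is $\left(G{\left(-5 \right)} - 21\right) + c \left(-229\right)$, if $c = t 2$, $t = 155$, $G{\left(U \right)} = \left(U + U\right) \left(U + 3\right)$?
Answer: $-70991$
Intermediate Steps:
$G{\left(U \right)} = 2 U \left(3 + U\right)$
$c = 310$ ($c = 155 \cdot 2 = 310$)
$\left(G{\left(-5 \right)} - 21\right) + c \left(-229\right) = \left(2 \left(-5\right) \left(3 - 5\right) - 21\right) + 310 \left(-229\right) = \left(2 \left(-5\right) \left(-2\right) - 21\right) - 70990 = \left(20 - 21\right) - 70990 = -1 - 70990 = -70991$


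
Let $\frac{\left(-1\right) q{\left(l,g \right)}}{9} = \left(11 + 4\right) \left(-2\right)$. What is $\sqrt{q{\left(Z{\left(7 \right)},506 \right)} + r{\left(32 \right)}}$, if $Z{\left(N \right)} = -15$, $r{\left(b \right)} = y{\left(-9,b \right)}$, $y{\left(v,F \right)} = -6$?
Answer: $2 \sqrt{66} \approx 16.248$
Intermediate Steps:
$r{\left(b \right)} = -6$
$q{\left(l,g \right)} = 270$ ($q{\left(l,g \right)} = - 9 \left(11 + 4\right) \left(-2\right) = - 9 \cdot 15 \left(-2\right) = \left(-9\right) \left(-30\right) = 270$)
$\sqrt{q{\left(Z{\left(7 \right)},506 \right)} + r{\left(32 \right)}} = \sqrt{270 - 6} = \sqrt{264} = 2 \sqrt{66}$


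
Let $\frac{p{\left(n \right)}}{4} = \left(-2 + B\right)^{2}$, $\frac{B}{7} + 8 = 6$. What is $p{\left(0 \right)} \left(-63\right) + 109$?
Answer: $-64403$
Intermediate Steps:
$B = -14$ ($B = -56 + 7 \cdot 6 = -56 + 42 = -14$)
$p{\left(n \right)} = 1024$ ($p{\left(n \right)} = 4 \left(-2 - 14\right)^{2} = 4 \left(-16\right)^{2} = 4 \cdot 256 = 1024$)
$p{\left(0 \right)} \left(-63\right) + 109 = 1024 \left(-63\right) + 109 = -64512 + 109 = -64403$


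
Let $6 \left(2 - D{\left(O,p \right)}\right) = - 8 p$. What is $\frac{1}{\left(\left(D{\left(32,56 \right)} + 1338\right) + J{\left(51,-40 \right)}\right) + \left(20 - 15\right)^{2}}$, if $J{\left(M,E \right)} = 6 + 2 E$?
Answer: $\frac{3}{4097} \approx 0.00073224$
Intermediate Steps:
$D{\left(O,p \right)} = 2 + \frac{4 p}{3}$ ($D{\left(O,p \right)} = 2 - \frac{\left(-8\right) p}{6} = 2 + \frac{4 p}{3}$)
$\frac{1}{\left(\left(D{\left(32,56 \right)} + 1338\right) + J{\left(51,-40 \right)}\right) + \left(20 - 15\right)^{2}} = \frac{1}{\left(\left(\left(2 + \frac{4}{3} \cdot 56\right) + 1338\right) + \left(6 + 2 \left(-40\right)\right)\right) + \left(20 - 15\right)^{2}} = \frac{1}{\left(\left(\left(2 + \frac{224}{3}\right) + 1338\right) + \left(6 - 80\right)\right) + 5^{2}} = \frac{1}{\left(\left(\frac{230}{3} + 1338\right) - 74\right) + 25} = \frac{1}{\left(\frac{4244}{3} - 74\right) + 25} = \frac{1}{\frac{4022}{3} + 25} = \frac{1}{\frac{4097}{3}} = \frac{3}{4097}$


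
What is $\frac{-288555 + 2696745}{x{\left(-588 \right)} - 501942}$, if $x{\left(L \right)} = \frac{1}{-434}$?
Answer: $- \frac{1045154460}{217842829} \approx -4.7977$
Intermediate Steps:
$x{\left(L \right)} = - \frac{1}{434}$
$\frac{-288555 + 2696745}{x{\left(-588 \right)} - 501942} = \frac{-288555 + 2696745}{- \frac{1}{434} - 501942} = \frac{2408190}{- \frac{217842829}{434}} = 2408190 \left(- \frac{434}{217842829}\right) = - \frac{1045154460}{217842829}$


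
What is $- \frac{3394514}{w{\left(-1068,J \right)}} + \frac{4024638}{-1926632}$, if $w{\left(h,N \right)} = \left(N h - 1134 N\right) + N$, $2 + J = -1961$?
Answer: $- \frac{11964340664021}{4162067466908} \approx -2.8746$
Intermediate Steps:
$J = -1963$ ($J = -2 - 1961 = -1963$)
$w{\left(h,N \right)} = - 1133 N + N h$ ($w{\left(h,N \right)} = \left(- 1134 N + N h\right) + N = - 1133 N + N h$)
$- \frac{3394514}{w{\left(-1068,J \right)}} + \frac{4024638}{-1926632} = - \frac{3394514}{\left(-1963\right) \left(-1133 - 1068\right)} + \frac{4024638}{-1926632} = - \frac{3394514}{\left(-1963\right) \left(-2201\right)} + 4024638 \left(- \frac{1}{1926632}\right) = - \frac{3394514}{4320563} - \frac{2012319}{963316} = - \frac{11964340664021}{4162067466908}$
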